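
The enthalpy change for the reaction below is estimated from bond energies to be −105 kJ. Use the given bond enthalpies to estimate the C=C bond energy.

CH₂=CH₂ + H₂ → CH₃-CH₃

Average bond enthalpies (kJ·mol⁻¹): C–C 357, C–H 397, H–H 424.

D(C=C) ≈ 622 kJ/mol

Let D be the C=C bond energy.
Σ(broken) = 4×397 + 1×D + 1×424 = 2012 + D
Σ(formed) = 1×357 + 6×397 = 2739
ΔH = Σ(broken) − Σ(formed) = (2012 + D) − (2739) = −727 + D
Setting this equal to −105 kJ gives D = 622 kJ/mol.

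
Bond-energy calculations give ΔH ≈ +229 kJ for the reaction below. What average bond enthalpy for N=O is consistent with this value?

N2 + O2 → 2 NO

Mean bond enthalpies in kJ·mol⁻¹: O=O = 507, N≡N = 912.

D(N=O) ≈ 595 kJ/mol

Let D be the N=O bond energy.
Σ(broken) = 1×912 + 1×507 = 1419
Σ(formed) = 2×D = 2D
ΔH = Σ(broken) − Σ(formed) = (1419) − (2D) = +1419 − 2D
Setting this equal to +229 kJ gives 2D = 1190, so D = 595 kJ/mol.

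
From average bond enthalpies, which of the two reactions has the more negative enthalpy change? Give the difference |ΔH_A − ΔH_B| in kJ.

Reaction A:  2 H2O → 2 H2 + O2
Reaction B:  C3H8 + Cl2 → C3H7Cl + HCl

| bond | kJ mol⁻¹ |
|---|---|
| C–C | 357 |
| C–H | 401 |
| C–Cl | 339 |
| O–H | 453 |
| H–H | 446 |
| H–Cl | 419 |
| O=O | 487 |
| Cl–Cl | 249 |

Reaction B, by 541 kJ

Reaction A:
  Bonds broken (reactants):
    O–H: 4 × 453 = 1812
    Σ(broken) = 1812 kJ
  Bonds formed (products):
    H–H: 2 × 446 = 892
    O=O: 1 × 487 = 487
    Σ(formed) = 1379 kJ
  ΔH_A = 1812 − 1379 = +433 kJ
Reaction B:
  Bonds broken (reactants):
    C–C: 2 × 357 = 714
    C–H: 8 × 401 = 3208
    Cl–Cl: 1 × 249 = 249
    Σ(broken) = 4171 kJ
  Bonds formed (products):
    C–C: 2 × 357 = 714
    C–Cl: 1 × 339 = 339
    C–H: 7 × 401 = 2807
    H–Cl: 1 × 419 = 419
    Σ(formed) = 4279 kJ
  ΔH_B = 4171 − 4279 = −108 kJ
ΔH_A − ΔH_B = +541 kJ, so reaction B has the more negative ΔH; |ΔH_A − ΔH_B| = 541 kJ.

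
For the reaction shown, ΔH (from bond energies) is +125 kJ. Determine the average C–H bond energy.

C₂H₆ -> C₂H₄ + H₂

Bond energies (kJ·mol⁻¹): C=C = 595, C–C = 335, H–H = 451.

D(C–H) ≈ 418 kJ/mol

Let D be the C–H bond energy.
Σ(broken) = 1×335 + 6×D = 335 + 6D
Σ(formed) = 4×D + 1×595 + 1×451 = 1046 + 4D
ΔH = Σ(broken) − Σ(formed) = (335 + 6D) − (1046 + 4D) = −711 + 2D
Setting this equal to +125 kJ gives 2D = 836, so D = 418 kJ/mol.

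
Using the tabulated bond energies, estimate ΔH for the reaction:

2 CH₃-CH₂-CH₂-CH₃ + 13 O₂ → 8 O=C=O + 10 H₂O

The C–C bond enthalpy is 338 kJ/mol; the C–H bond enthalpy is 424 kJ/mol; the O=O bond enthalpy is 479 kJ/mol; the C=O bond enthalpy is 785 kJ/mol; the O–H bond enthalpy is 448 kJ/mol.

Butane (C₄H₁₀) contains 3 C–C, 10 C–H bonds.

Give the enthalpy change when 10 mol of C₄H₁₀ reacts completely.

ΔH = −23925 kJ

Bonds broken (reactants):
  C–C: 6 × 338 = 2028
  C–H: 20 × 424 = 8480
  O=O: 13 × 479 = 6227
  Σ(broken) = 16735 kJ
Bonds formed (products):
  C=O: 16 × 785 = 12560
  O–H: 20 × 448 = 8960
  Σ(formed) = 21520 kJ
ΔH = Σ(broken) − Σ(formed) = 16735 − 21520 = −4785 kJ
For 5× the reaction as written: 5 × (−4785) = −23925 kJ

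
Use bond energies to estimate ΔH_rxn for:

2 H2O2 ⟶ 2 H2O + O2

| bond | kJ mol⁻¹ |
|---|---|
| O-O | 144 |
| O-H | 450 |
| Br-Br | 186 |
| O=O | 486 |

ΔH ≈ −198 kJ

Bonds broken (reactants):
  O-H: 4 × 450 = 1800
  O-O: 2 × 144 = 288
  Σ(broken) = 2088 kJ
Bonds formed (products):
  O-H: 4 × 450 = 1800
  O=O: 1 × 486 = 486
  Σ(formed) = 2286 kJ
ΔH = Σ(broken) − Σ(formed) = 2088 − 2286 = −198 kJ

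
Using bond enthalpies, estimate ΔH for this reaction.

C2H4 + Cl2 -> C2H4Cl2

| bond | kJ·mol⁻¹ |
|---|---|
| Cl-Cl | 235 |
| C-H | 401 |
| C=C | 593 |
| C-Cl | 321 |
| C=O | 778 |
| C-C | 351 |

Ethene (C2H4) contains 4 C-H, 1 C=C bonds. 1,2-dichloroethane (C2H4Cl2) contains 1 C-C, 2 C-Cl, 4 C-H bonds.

ΔH ≈ −165 kJ

Bonds broken (reactants):
  C-H: 4 × 401 = 1604
  C=C: 1 × 593 = 593
  Cl-Cl: 1 × 235 = 235
  Σ(broken) = 2432 kJ
Bonds formed (products):
  C-C: 1 × 351 = 351
  C-Cl: 2 × 321 = 642
  C-H: 4 × 401 = 1604
  Σ(formed) = 2597 kJ
ΔH = Σ(broken) − Σ(formed) = 2432 − 2597 = −165 kJ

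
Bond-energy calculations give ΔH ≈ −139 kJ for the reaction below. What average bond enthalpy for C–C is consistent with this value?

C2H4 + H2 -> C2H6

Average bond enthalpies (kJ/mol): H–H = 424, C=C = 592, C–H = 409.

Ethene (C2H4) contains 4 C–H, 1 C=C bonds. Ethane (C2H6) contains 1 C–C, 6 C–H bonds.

D(C–C) ≈ 337 kJ/mol

Let D be the C–C bond energy.
Σ(broken) = 4×409 + 1×592 + 1×424 = 2652
Σ(formed) = 1×D + 6×409 = 2454 + D
ΔH = Σ(broken) − Σ(formed) = (2652) − (2454 + D) = +198 − D
Setting this equal to −139 kJ gives D = 337 kJ/mol.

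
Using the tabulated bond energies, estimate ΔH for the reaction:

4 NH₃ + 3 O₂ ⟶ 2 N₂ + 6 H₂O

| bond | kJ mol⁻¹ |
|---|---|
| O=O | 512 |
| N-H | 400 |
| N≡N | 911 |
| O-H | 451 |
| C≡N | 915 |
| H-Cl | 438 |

ΔH ≈ −898 kJ

Bonds broken (reactants):
  N-H: 12 × 400 = 4800
  O=O: 3 × 512 = 1536
  Σ(broken) = 6336 kJ
Bonds formed (products):
  N≡N: 2 × 911 = 1822
  O-H: 12 × 451 = 5412
  Σ(formed) = 7234 kJ
ΔH = Σ(broken) − Σ(formed) = 6336 − 7234 = −898 kJ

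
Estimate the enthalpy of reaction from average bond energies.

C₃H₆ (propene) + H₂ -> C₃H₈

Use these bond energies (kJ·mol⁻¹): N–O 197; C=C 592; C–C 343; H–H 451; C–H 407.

Bonds broken (reactants):
  C–C: 1 × 343 = 343
  C–H: 6 × 407 = 2442
  C=C: 1 × 592 = 592
  H–H: 1 × 451 = 451
  Σ(broken) = 3828 kJ
Bonds formed (products):
  C–C: 2 × 343 = 686
  C–H: 8 × 407 = 3256
  Σ(formed) = 3942 kJ
ΔH = Σ(broken) − Σ(formed) = 3828 − 3942 = −114 kJ

ΔH ≈ −114 kJ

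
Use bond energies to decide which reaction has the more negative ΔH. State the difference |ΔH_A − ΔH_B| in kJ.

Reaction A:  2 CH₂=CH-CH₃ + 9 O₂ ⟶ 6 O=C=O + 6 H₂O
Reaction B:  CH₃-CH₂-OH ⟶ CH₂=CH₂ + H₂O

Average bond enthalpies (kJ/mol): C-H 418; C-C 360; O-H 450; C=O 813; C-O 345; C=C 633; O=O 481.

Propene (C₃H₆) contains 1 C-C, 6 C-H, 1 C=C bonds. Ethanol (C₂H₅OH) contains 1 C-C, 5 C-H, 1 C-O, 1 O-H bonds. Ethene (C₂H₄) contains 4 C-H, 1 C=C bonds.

Reaction A:
  Bonds broken (reactants):
    C-C: 2 × 360 = 720
    C-H: 12 × 418 = 5016
    C=C: 2 × 633 = 1266
    O=O: 9 × 481 = 4329
    Σ(broken) = 11331 kJ
  Bonds formed (products):
    C=O: 12 × 813 = 9756
    O-H: 12 × 450 = 5400
    Σ(formed) = 15156 kJ
  ΔH_A = 11331 − 15156 = −3825 kJ
Reaction B:
  Bonds broken (reactants):
    C-C: 1 × 360 = 360
    C-H: 5 × 418 = 2090
    C-O: 1 × 345 = 345
    O-H: 1 × 450 = 450
    Σ(broken) = 3245 kJ
  Bonds formed (products):
    C-H: 4 × 418 = 1672
    C=C: 1 × 633 = 633
    O-H: 2 × 450 = 900
    Σ(formed) = 3205 kJ
  ΔH_B = 3245 − 3205 = +40 kJ
ΔH_A − ΔH_B = −3865 kJ, so reaction A has the more negative ΔH; |ΔH_A − ΔH_B| = 3865 kJ.

Reaction A, by 3865 kJ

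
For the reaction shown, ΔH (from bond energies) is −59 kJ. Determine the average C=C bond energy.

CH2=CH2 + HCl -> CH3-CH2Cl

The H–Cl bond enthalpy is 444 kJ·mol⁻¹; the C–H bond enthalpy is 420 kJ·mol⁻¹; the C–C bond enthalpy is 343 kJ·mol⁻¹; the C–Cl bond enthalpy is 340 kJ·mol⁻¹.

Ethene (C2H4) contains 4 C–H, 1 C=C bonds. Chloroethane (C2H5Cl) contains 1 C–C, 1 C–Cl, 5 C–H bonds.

D(C=C) ≈ 600 kJ/mol

Let D be the C=C bond energy.
Σ(broken) = 4×420 + 1×D + 1×444 = 2124 + D
Σ(formed) = 1×343 + 1×340 + 5×420 = 2783
ΔH = Σ(broken) − Σ(formed) = (2124 + D) − (2783) = −659 + D
Setting this equal to −59 kJ gives D = 600 kJ/mol.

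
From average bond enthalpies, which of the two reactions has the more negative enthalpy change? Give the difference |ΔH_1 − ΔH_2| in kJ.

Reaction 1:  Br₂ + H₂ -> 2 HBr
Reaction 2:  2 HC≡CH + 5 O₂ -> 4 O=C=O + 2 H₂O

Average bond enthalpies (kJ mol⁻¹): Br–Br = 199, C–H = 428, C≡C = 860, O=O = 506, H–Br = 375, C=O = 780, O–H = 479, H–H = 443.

Reaction 1:
  Bonds broken (reactants):
    Br–Br: 1 × 199 = 199
    H–H: 1 × 443 = 443
    Σ(broken) = 642 kJ
  Bonds formed (products):
    H–Br: 2 × 375 = 750
    Σ(formed) = 750 kJ
  ΔH_1 = 642 − 750 = −108 kJ
Reaction 2:
  Bonds broken (reactants):
    C≡C: 2 × 860 = 1720
    C–H: 4 × 428 = 1712
    O=O: 5 × 506 = 2530
    Σ(broken) = 5962 kJ
  Bonds formed (products):
    C=O: 8 × 780 = 6240
    O–H: 4 × 479 = 1916
    Σ(formed) = 8156 kJ
  ΔH_2 = 5962 − 8156 = −2194 kJ
ΔH_1 − ΔH_2 = +2086 kJ, so reaction 2 has the more negative ΔH; |ΔH_1 − ΔH_2| = 2086 kJ.

Reaction 2, by 2086 kJ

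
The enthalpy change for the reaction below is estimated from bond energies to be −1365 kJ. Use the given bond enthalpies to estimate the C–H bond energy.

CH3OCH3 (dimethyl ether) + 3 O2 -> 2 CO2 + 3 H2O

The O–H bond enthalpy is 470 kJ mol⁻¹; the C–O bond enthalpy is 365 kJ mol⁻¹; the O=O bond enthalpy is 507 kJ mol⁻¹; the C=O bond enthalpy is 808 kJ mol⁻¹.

Let D be the C–H bond energy.
Σ(broken) = 6×D + 2×365 + 3×507 = 2251 + 6D
Σ(formed) = 4×808 + 6×470 = 6052
ΔH = Σ(broken) − Σ(formed) = (2251 + 6D) − (6052) = −3801 + 6D
Setting this equal to −1365 kJ gives 6D = 2436, so D = 406 kJ/mol.

D(C–H) ≈ 406 kJ/mol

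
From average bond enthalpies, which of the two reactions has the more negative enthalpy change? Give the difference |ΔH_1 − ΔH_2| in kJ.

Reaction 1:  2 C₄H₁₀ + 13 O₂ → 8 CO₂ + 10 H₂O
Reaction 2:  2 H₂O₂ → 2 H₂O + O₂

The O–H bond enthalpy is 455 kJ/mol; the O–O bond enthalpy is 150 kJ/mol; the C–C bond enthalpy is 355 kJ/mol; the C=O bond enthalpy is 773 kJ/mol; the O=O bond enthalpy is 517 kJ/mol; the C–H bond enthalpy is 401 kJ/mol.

Reaction 1:
  Bonds broken (reactants):
    C–C: 6 × 355 = 2130
    C–H: 20 × 401 = 8020
    O=O: 13 × 517 = 6721
    Σ(broken) = 16871 kJ
  Bonds formed (products):
    C=O: 16 × 773 = 12368
    O–H: 20 × 455 = 9100
    Σ(formed) = 21468 kJ
  ΔH_1 = 16871 − 21468 = −4597 kJ
Reaction 2:
  Bonds broken (reactants):
    O–H: 4 × 455 = 1820
    O–O: 2 × 150 = 300
    Σ(broken) = 2120 kJ
  Bonds formed (products):
    O–H: 4 × 455 = 1820
    O=O: 1 × 517 = 517
    Σ(formed) = 2337 kJ
  ΔH_2 = 2120 − 2337 = −217 kJ
ΔH_1 − ΔH_2 = −4380 kJ, so reaction 1 has the more negative ΔH; |ΔH_1 − ΔH_2| = 4380 kJ.

Reaction 1, by 4380 kJ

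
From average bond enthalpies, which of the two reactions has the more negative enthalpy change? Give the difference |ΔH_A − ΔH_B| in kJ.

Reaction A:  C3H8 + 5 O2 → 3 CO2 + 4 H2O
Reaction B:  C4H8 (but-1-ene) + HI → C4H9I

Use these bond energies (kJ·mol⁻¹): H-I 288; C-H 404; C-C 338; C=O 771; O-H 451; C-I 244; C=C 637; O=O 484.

Reaction A:
  Bonds broken (reactants):
    C-C: 2 × 338 = 676
    C-H: 8 × 404 = 3232
    O=O: 5 × 484 = 2420
    Σ(broken) = 6328 kJ
  Bonds formed (products):
    C=O: 6 × 771 = 4626
    O-H: 8 × 451 = 3608
    Σ(formed) = 8234 kJ
  ΔH_A = 6328 − 8234 = −1906 kJ
Reaction B:
  Bonds broken (reactants):
    C-C: 2 × 338 = 676
    C-H: 8 × 404 = 3232
    C=C: 1 × 637 = 637
    H-I: 1 × 288 = 288
    Σ(broken) = 4833 kJ
  Bonds formed (products):
    C-C: 3 × 338 = 1014
    C-H: 9 × 404 = 3636
    C-I: 1 × 244 = 244
    Σ(formed) = 4894 kJ
  ΔH_B = 4833 − 4894 = −61 kJ
ΔH_A − ΔH_B = −1845 kJ, so reaction A has the more negative ΔH; |ΔH_A − ΔH_B| = 1845 kJ.

Reaction A, by 1845 kJ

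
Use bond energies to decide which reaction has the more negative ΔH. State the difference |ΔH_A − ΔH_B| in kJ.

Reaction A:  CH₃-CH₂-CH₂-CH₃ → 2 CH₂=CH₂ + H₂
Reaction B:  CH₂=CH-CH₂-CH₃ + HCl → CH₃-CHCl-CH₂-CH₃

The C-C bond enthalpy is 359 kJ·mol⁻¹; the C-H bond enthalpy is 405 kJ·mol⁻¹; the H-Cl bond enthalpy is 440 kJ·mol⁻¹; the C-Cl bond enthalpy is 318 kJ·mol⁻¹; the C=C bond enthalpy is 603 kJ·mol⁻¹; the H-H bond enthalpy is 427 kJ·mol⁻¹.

Reaction B, by 293 kJ

Reaction A:
  Bonds broken (reactants):
    C-C: 3 × 359 = 1077
    C-H: 10 × 405 = 4050
    Σ(broken) = 5127 kJ
  Bonds formed (products):
    C-H: 8 × 405 = 3240
    C=C: 2 × 603 = 1206
    H-H: 1 × 427 = 427
    Σ(formed) = 4873 kJ
  ΔH_A = 5127 − 4873 = +254 kJ
Reaction B:
  Bonds broken (reactants):
    C-C: 2 × 359 = 718
    C-H: 8 × 405 = 3240
    C=C: 1 × 603 = 603
    H-Cl: 1 × 440 = 440
    Σ(broken) = 5001 kJ
  Bonds formed (products):
    C-C: 3 × 359 = 1077
    C-Cl: 1 × 318 = 318
    C-H: 9 × 405 = 3645
    Σ(formed) = 5040 kJ
  ΔH_B = 5001 − 5040 = −39 kJ
ΔH_A − ΔH_B = +293 kJ, so reaction B has the more negative ΔH; |ΔH_A − ΔH_B| = 293 kJ.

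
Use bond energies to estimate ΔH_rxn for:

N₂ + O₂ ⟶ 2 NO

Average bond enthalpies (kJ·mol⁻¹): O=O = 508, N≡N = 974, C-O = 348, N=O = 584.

ΔH ≈ +314 kJ

Bonds broken (reactants):
  N≡N: 1 × 974 = 974
  O=O: 1 × 508 = 508
  Σ(broken) = 1482 kJ
Bonds formed (products):
  N=O: 2 × 584 = 1168
  Σ(formed) = 1168 kJ
ΔH = Σ(broken) − Σ(formed) = 1482 − 1168 = +314 kJ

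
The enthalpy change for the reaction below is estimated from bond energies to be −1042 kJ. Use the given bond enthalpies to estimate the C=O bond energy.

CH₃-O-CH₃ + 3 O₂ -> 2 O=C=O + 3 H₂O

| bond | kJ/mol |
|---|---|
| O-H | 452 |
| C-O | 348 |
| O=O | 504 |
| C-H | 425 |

Let D be the C=O bond energy.
Σ(broken) = 6×425 + 2×348 + 3×504 = 4758
Σ(formed) = 4×D + 6×452 = 2712 + 4D
ΔH = Σ(broken) − Σ(formed) = (4758) − (2712 + 4D) = +2046 − 4D
Setting this equal to −1042 kJ gives 4D = 3088, so D = 772 kJ/mol.

D(C=O) ≈ 772 kJ/mol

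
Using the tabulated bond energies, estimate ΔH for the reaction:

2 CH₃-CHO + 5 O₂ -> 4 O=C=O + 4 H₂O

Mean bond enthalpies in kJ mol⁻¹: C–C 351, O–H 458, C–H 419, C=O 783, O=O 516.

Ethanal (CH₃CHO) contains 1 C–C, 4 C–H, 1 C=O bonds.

ΔH ≈ −1728 kJ

Bonds broken (reactants):
  C–C: 2 × 351 = 702
  C–H: 8 × 419 = 3352
  C=O: 2 × 783 = 1566
  O=O: 5 × 516 = 2580
  Σ(broken) = 8200 kJ
Bonds formed (products):
  C=O: 8 × 783 = 6264
  O–H: 8 × 458 = 3664
  Σ(formed) = 9928 kJ
ΔH = Σ(broken) − Σ(formed) = 8200 − 9928 = −1728 kJ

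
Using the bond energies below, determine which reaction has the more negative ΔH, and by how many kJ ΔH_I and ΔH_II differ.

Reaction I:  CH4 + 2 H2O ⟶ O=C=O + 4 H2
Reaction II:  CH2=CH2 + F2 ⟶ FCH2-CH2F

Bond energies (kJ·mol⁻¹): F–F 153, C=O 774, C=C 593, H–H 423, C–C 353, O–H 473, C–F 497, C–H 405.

Reaction II, by 873 kJ

Reaction I:
  Bonds broken (reactants):
    C–H: 4 × 405 = 1620
    O–H: 4 × 473 = 1892
    Σ(broken) = 3512 kJ
  Bonds formed (products):
    C=O: 2 × 774 = 1548
    H–H: 4 × 423 = 1692
    Σ(formed) = 3240 kJ
  ΔH_I = 3512 − 3240 = +272 kJ
Reaction II:
  Bonds broken (reactants):
    C–H: 4 × 405 = 1620
    C=C: 1 × 593 = 593
    F–F: 1 × 153 = 153
    Σ(broken) = 2366 kJ
  Bonds formed (products):
    C–C: 1 × 353 = 353
    C–F: 2 × 497 = 994
    C–H: 4 × 405 = 1620
    Σ(formed) = 2967 kJ
  ΔH_II = 2366 − 2967 = −601 kJ
ΔH_I − ΔH_II = +873 kJ, so reaction II has the more negative ΔH; |ΔH_I − ΔH_II| = 873 kJ.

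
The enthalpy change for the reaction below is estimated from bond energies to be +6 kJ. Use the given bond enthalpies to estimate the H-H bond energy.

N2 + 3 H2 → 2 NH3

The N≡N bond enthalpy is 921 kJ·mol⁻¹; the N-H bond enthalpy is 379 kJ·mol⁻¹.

D(H-H) ≈ 453 kJ/mol

Let D be the H-H bond energy.
Σ(broken) = 3×D + 1×921 = 921 + 3D
Σ(formed) = 6×379 = 2274
ΔH = Σ(broken) − Σ(formed) = (921 + 3D) − (2274) = −1353 + 3D
Setting this equal to +6 kJ gives 3D = 1359, so D = 453 kJ/mol.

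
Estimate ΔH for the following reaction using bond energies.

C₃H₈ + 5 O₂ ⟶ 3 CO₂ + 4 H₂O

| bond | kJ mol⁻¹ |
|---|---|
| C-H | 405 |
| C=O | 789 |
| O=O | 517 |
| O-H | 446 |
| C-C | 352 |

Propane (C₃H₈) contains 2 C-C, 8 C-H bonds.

ΔH ≈ −1773 kJ

Bonds broken (reactants):
  C-C: 2 × 352 = 704
  C-H: 8 × 405 = 3240
  O=O: 5 × 517 = 2585
  Σ(broken) = 6529 kJ
Bonds formed (products):
  C=O: 6 × 789 = 4734
  O-H: 8 × 446 = 3568
  Σ(formed) = 8302 kJ
ΔH = Σ(broken) − Σ(formed) = 6529 − 8302 = −1773 kJ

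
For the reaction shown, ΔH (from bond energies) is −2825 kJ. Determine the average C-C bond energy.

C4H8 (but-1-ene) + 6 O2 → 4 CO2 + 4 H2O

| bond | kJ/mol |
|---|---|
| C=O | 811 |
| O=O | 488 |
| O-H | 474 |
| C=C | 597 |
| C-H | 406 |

Let D be the C-C bond energy.
Σ(broken) = 2×D + 8×406 + 1×597 + 6×488 = 6773 + 2D
Σ(formed) = 8×811 + 8×474 = 10280
ΔH = Σ(broken) − Σ(formed) = (6773 + 2D) − (10280) = −3507 + 2D
Setting this equal to −2825 kJ gives 2D = 682, so D = 341 kJ/mol.

D(C-C) ≈ 341 kJ/mol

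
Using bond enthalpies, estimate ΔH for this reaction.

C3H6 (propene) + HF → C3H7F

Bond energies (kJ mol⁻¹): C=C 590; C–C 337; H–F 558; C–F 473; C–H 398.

ΔH ≈ −60 kJ

Bonds broken (reactants):
  C–C: 1 × 337 = 337
  C–H: 6 × 398 = 2388
  C=C: 1 × 590 = 590
  H–F: 1 × 558 = 558
  Σ(broken) = 3873 kJ
Bonds formed (products):
  C–C: 2 × 337 = 674
  C–F: 1 × 473 = 473
  C–H: 7 × 398 = 2786
  Σ(formed) = 3933 kJ
ΔH = Σ(broken) − Σ(formed) = 3873 − 3933 = −60 kJ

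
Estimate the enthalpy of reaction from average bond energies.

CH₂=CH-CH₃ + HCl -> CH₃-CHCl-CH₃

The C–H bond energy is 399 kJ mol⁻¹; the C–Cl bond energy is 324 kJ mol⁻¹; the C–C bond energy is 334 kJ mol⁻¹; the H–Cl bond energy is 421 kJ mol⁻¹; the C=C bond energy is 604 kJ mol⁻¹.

Bonds broken (reactants):
  C–C: 1 × 334 = 334
  C–H: 6 × 399 = 2394
  C=C: 1 × 604 = 604
  H–Cl: 1 × 421 = 421
  Σ(broken) = 3753 kJ
Bonds formed (products):
  C–C: 2 × 334 = 668
  C–Cl: 1 × 324 = 324
  C–H: 7 × 399 = 2793
  Σ(formed) = 3785 kJ
ΔH = Σ(broken) − Σ(formed) = 3753 − 3785 = −32 kJ

ΔH ≈ −32 kJ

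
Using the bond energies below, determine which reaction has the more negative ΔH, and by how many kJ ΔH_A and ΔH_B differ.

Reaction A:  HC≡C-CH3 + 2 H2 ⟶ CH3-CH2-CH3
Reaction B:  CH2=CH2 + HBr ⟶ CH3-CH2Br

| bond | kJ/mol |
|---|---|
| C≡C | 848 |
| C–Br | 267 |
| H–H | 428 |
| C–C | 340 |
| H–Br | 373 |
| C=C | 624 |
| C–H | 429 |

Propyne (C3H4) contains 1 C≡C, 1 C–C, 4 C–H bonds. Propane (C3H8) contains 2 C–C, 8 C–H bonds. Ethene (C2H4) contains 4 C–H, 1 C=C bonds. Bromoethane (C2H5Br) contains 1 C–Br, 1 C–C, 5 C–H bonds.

Reaction A, by 313 kJ

Reaction A:
  Bonds broken (reactants):
    C≡C: 1 × 848 = 848
    C–C: 1 × 340 = 340
    C–H: 4 × 429 = 1716
    H–H: 2 × 428 = 856
    Σ(broken) = 3760 kJ
  Bonds formed (products):
    C–C: 2 × 340 = 680
    C–H: 8 × 429 = 3432
    Σ(formed) = 4112 kJ
  ΔH_A = 3760 − 4112 = −352 kJ
Reaction B:
  Bonds broken (reactants):
    C–H: 4 × 429 = 1716
    C=C: 1 × 624 = 624
    H–Br: 1 × 373 = 373
    Σ(broken) = 2713 kJ
  Bonds formed (products):
    C–Br: 1 × 267 = 267
    C–C: 1 × 340 = 340
    C–H: 5 × 429 = 2145
    Σ(formed) = 2752 kJ
  ΔH_B = 2713 − 2752 = −39 kJ
ΔH_A − ΔH_B = −313 kJ, so reaction A has the more negative ΔH; |ΔH_A − ΔH_B| = 313 kJ.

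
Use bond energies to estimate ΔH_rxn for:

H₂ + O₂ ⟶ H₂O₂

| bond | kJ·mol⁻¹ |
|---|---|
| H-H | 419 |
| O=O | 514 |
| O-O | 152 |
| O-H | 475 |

ΔH ≈ −169 kJ

Bonds broken (reactants):
  H-H: 1 × 419 = 419
  O=O: 1 × 514 = 514
  Σ(broken) = 933 kJ
Bonds formed (products):
  O-H: 2 × 475 = 950
  O-O: 1 × 152 = 152
  Σ(formed) = 1102 kJ
ΔH = Σ(broken) − Σ(formed) = 933 − 1102 = −169 kJ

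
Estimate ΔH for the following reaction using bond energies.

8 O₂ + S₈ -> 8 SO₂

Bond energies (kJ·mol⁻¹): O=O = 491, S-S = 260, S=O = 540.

Bonds broken (reactants):
  O=O: 8 × 491 = 3928
  S-S: 8 × 260 = 2080
  Σ(broken) = 6008 kJ
Bonds formed (products):
  S=O: 16 × 540 = 8640
  Σ(formed) = 8640 kJ
ΔH = Σ(broken) − Σ(formed) = 6008 − 8640 = −2632 kJ

ΔH ≈ −2632 kJ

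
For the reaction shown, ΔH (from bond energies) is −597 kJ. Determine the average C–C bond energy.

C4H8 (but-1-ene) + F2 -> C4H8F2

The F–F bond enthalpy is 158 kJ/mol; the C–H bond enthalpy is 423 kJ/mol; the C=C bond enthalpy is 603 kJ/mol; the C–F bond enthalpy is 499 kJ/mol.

D(C–C) ≈ 360 kJ/mol

Let D be the C–C bond energy.
Σ(broken) = 2×D + 8×423 + 1×603 + 1×158 = 4145 + 2D
Σ(formed) = 3×D + 2×499 + 8×423 = 4382 + 3D
ΔH = Σ(broken) − Σ(formed) = (4145 + 2D) − (4382 + 3D) = −237 − D
Setting this equal to −597 kJ gives D = 360 kJ/mol.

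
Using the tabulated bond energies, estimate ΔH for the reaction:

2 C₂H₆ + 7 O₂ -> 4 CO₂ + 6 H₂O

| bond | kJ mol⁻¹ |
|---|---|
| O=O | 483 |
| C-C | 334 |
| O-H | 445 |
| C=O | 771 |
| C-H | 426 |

Bonds broken (reactants):
  C-C: 2 × 334 = 668
  C-H: 12 × 426 = 5112
  O=O: 7 × 483 = 3381
  Σ(broken) = 9161 kJ
Bonds formed (products):
  C=O: 8 × 771 = 6168
  O-H: 12 × 445 = 5340
  Σ(formed) = 11508 kJ
ΔH = Σ(broken) − Σ(formed) = 9161 − 11508 = −2347 kJ

ΔH ≈ −2347 kJ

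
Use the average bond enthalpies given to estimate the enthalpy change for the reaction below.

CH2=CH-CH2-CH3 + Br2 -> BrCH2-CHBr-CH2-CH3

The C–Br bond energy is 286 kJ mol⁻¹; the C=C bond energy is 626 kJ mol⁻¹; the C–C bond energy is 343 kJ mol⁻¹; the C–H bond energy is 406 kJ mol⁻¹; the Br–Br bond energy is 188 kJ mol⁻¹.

ΔH ≈ −101 kJ

Bonds broken (reactants):
  Br–Br: 1 × 188 = 188
  C–C: 2 × 343 = 686
  C–H: 8 × 406 = 3248
  C=C: 1 × 626 = 626
  Σ(broken) = 4748 kJ
Bonds formed (products):
  C–Br: 2 × 286 = 572
  C–C: 3 × 343 = 1029
  C–H: 8 × 406 = 3248
  Σ(formed) = 4849 kJ
ΔH = Σ(broken) − Σ(formed) = 4748 − 4849 = −101 kJ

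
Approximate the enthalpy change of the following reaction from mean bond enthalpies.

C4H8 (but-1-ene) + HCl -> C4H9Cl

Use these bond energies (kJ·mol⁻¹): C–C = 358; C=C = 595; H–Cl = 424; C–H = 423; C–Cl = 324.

ΔH ≈ −86 kJ

Bonds broken (reactants):
  C–C: 2 × 358 = 716
  C–H: 8 × 423 = 3384
  C=C: 1 × 595 = 595
  H–Cl: 1 × 424 = 424
  Σ(broken) = 5119 kJ
Bonds formed (products):
  C–C: 3 × 358 = 1074
  C–Cl: 1 × 324 = 324
  C–H: 9 × 423 = 3807
  Σ(formed) = 5205 kJ
ΔH = Σ(broken) − Σ(formed) = 5119 − 5205 = −86 kJ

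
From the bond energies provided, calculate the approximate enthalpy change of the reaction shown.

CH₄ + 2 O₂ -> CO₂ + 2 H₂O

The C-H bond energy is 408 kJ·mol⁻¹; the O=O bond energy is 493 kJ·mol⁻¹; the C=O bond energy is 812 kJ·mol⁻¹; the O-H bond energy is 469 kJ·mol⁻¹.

ΔH ≈ −882 kJ

Bonds broken (reactants):
  C-H: 4 × 408 = 1632
  O=O: 2 × 493 = 986
  Σ(broken) = 2618 kJ
Bonds formed (products):
  C=O: 2 × 812 = 1624
  O-H: 4 × 469 = 1876
  Σ(formed) = 3500 kJ
ΔH = Σ(broken) − Σ(formed) = 2618 − 3500 = −882 kJ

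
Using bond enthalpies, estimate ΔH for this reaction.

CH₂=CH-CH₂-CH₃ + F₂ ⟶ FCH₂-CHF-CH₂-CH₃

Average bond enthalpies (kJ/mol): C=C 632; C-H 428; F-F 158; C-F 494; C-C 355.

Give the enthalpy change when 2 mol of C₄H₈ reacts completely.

Bonds broken (reactants):
  C-C: 2 × 355 = 710
  C-H: 8 × 428 = 3424
  C=C: 1 × 632 = 632
  F-F: 1 × 158 = 158
  Σ(broken) = 4924 kJ
Bonds formed (products):
  C-C: 3 × 355 = 1065
  C-F: 2 × 494 = 988
  C-H: 8 × 428 = 3424
  Σ(formed) = 5477 kJ
ΔH = Σ(broken) − Σ(formed) = 4924 − 5477 = −553 kJ
For 2× the reaction as written: 2 × (−553) = −1106 kJ

ΔH = −1106 kJ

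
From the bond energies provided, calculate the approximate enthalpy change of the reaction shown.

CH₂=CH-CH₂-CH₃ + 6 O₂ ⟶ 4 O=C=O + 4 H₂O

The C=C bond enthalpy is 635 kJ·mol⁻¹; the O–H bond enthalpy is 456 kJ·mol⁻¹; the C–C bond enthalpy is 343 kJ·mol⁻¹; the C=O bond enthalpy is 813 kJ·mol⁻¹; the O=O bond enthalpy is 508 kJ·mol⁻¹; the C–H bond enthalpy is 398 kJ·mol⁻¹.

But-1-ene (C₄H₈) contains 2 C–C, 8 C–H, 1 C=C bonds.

Bonds broken (reactants):
  C–C: 2 × 343 = 686
  C–H: 8 × 398 = 3184
  C=C: 1 × 635 = 635
  O=O: 6 × 508 = 3048
  Σ(broken) = 7553 kJ
Bonds formed (products):
  C=O: 8 × 813 = 6504
  O–H: 8 × 456 = 3648
  Σ(formed) = 10152 kJ
ΔH = Σ(broken) − Σ(formed) = 7553 − 10152 = −2599 kJ

ΔH ≈ −2599 kJ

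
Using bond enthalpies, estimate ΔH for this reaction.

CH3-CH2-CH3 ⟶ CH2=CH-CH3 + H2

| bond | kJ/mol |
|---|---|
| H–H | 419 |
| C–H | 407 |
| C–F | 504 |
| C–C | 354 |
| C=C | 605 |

ΔH ≈ +144 kJ

Bonds broken (reactants):
  C–C: 2 × 354 = 708
  C–H: 8 × 407 = 3256
  Σ(broken) = 3964 kJ
Bonds formed (products):
  C–C: 1 × 354 = 354
  C–H: 6 × 407 = 2442
  C=C: 1 × 605 = 605
  H–H: 1 × 419 = 419
  Σ(formed) = 3820 kJ
ΔH = Σ(broken) − Σ(formed) = 3964 − 3820 = +144 kJ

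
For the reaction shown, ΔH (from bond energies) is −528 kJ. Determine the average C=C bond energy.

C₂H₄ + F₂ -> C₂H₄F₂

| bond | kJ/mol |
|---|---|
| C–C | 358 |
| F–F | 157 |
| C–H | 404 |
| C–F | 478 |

D(C=C) ≈ 629 kJ/mol

Let D be the C=C bond energy.
Σ(broken) = 4×404 + 1×D + 1×157 = 1773 + D
Σ(formed) = 1×358 + 2×478 + 4×404 = 2930
ΔH = Σ(broken) − Σ(formed) = (1773 + D) − (2930) = −1157 + D
Setting this equal to −528 kJ gives D = 629 kJ/mol.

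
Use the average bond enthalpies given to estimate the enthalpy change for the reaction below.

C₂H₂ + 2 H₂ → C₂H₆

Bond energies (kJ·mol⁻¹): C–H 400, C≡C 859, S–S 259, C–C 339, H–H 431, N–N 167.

ΔH ≈ −218 kJ

Bonds broken (reactants):
  C≡C: 1 × 859 = 859
  C–H: 2 × 400 = 800
  H–H: 2 × 431 = 862
  Σ(broken) = 2521 kJ
Bonds formed (products):
  C–C: 1 × 339 = 339
  C–H: 6 × 400 = 2400
  Σ(formed) = 2739 kJ
ΔH = Σ(broken) − Σ(formed) = 2521 − 2739 = −218 kJ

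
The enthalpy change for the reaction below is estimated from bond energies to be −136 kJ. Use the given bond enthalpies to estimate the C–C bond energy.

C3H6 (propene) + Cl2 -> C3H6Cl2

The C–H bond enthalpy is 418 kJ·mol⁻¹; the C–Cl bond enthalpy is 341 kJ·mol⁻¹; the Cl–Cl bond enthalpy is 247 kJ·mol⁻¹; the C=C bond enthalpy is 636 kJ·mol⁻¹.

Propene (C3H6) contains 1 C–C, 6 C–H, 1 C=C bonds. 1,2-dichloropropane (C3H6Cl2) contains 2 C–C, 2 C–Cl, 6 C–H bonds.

D(C–C) ≈ 337 kJ/mol

Let D be the C–C bond energy.
Σ(broken) = 1×D + 6×418 + 1×636 + 1×247 = 3391 + D
Σ(formed) = 2×D + 2×341 + 6×418 = 3190 + 2D
ΔH = Σ(broken) − Σ(formed) = (3391 + D) − (3190 + 2D) = +201 − D
Setting this equal to −136 kJ gives D = 337 kJ/mol.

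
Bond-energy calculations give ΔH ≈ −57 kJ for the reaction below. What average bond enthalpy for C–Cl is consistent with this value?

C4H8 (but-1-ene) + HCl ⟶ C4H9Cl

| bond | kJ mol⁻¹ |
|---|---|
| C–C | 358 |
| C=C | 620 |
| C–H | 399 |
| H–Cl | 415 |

Let D be the C–Cl bond energy.
Σ(broken) = 2×358 + 8×399 + 1×620 + 1×415 = 4943
Σ(formed) = 3×358 + 1×D + 9×399 = 4665 + D
ΔH = Σ(broken) − Σ(formed) = (4943) − (4665 + D) = +278 − D
Setting this equal to −57 kJ gives D = 335 kJ/mol.

D(C–Cl) ≈ 335 kJ/mol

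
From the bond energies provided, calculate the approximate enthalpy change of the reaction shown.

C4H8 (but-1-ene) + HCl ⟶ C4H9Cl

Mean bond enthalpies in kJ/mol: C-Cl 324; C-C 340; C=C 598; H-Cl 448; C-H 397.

Bonds broken (reactants):
  C-C: 2 × 340 = 680
  C-H: 8 × 397 = 3176
  C=C: 1 × 598 = 598
  H-Cl: 1 × 448 = 448
  Σ(broken) = 4902 kJ
Bonds formed (products):
  C-C: 3 × 340 = 1020
  C-Cl: 1 × 324 = 324
  C-H: 9 × 397 = 3573
  Σ(formed) = 4917 kJ
ΔH = Σ(broken) − Σ(formed) = 4902 − 4917 = −15 kJ

ΔH ≈ −15 kJ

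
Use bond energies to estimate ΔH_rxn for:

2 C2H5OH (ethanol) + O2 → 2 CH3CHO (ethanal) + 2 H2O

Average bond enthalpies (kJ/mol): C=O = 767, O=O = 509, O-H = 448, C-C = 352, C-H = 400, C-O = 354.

ΔH ≈ −413 kJ

Bonds broken (reactants):
  C-C: 2 × 352 = 704
  C-H: 10 × 400 = 4000
  C-O: 2 × 354 = 708
  O-H: 2 × 448 = 896
  O=O: 1 × 509 = 509
  Σ(broken) = 6817 kJ
Bonds formed (products):
  C-C: 2 × 352 = 704
  C-H: 8 × 400 = 3200
  C=O: 2 × 767 = 1534
  O-H: 4 × 448 = 1792
  Σ(formed) = 7230 kJ
ΔH = Σ(broken) − Σ(formed) = 6817 − 7230 = −413 kJ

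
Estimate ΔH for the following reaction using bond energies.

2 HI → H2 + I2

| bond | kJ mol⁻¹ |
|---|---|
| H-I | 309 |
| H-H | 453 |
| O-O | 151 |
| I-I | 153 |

Bonds broken (reactants):
  H-I: 2 × 309 = 618
  Σ(broken) = 618 kJ
Bonds formed (products):
  H-H: 1 × 453 = 453
  I-I: 1 × 153 = 153
  Σ(formed) = 606 kJ
ΔH = Σ(broken) − Σ(formed) = 618 − 606 = +12 kJ

ΔH ≈ +12 kJ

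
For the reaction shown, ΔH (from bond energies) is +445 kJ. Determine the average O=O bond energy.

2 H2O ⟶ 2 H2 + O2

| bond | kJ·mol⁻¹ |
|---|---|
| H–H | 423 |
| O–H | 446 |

Let D be the O=O bond energy.
Σ(broken) = 4×446 = 1784
Σ(formed) = 2×423 + 1×D = 846 + D
ΔH = Σ(broken) − Σ(formed) = (1784) − (846 + D) = +938 − D
Setting this equal to +445 kJ gives D = 493 kJ/mol.

D(O=O) ≈ 493 kJ/mol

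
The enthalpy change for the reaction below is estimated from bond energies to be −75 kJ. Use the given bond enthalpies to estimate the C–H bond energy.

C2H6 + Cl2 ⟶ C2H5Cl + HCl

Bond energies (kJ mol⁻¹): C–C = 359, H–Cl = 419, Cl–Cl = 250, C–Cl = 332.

D(C–H) ≈ 426 kJ/mol

Let D be the C–H bond energy.
Σ(broken) = 1×359 + 6×D + 1×250 = 609 + 6D
Σ(formed) = 1×359 + 1×332 + 5×D + 1×419 = 1110 + 5D
ΔH = Σ(broken) − Σ(formed) = (609 + 6D) − (1110 + 5D) = −501 + D
Setting this equal to −75 kJ gives D = 426 kJ/mol.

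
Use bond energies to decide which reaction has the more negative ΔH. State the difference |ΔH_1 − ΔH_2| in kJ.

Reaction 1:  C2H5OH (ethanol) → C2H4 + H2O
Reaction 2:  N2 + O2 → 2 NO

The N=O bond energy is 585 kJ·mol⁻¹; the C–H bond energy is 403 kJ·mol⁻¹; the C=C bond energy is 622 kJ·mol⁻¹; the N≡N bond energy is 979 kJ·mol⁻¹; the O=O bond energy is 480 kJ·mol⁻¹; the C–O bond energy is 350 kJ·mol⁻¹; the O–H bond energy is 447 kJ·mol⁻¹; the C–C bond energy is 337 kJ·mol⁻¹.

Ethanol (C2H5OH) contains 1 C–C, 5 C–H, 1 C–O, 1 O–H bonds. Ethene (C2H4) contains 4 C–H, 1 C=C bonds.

Reaction 1:
  Bonds broken (reactants):
    C–C: 1 × 337 = 337
    C–H: 5 × 403 = 2015
    C–O: 1 × 350 = 350
    O–H: 1 × 447 = 447
    Σ(broken) = 3149 kJ
  Bonds formed (products):
    C–H: 4 × 403 = 1612
    C=C: 1 × 622 = 622
    O–H: 2 × 447 = 894
    Σ(formed) = 3128 kJ
  ΔH_1 = 3149 − 3128 = +21 kJ
Reaction 2:
  Bonds broken (reactants):
    N≡N: 1 × 979 = 979
    O=O: 1 × 480 = 480
    Σ(broken) = 1459 kJ
  Bonds formed (products):
    N=O: 2 × 585 = 1170
    Σ(formed) = 1170 kJ
  ΔH_2 = 1459 − 1170 = +289 kJ
ΔH_1 − ΔH_2 = −268 kJ, so reaction 1 has the more negative ΔH; |ΔH_1 − ΔH_2| = 268 kJ.

Reaction 1, by 268 kJ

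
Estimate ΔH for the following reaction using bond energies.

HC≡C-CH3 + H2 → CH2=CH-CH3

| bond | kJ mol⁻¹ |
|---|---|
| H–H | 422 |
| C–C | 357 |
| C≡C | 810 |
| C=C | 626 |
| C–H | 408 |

ΔH ≈ −210 kJ

Bonds broken (reactants):
  C≡C: 1 × 810 = 810
  C–C: 1 × 357 = 357
  C–H: 4 × 408 = 1632
  H–H: 1 × 422 = 422
  Σ(broken) = 3221 kJ
Bonds formed (products):
  C–C: 1 × 357 = 357
  C–H: 6 × 408 = 2448
  C=C: 1 × 626 = 626
  Σ(formed) = 3431 kJ
ΔH = Σ(broken) − Σ(formed) = 3221 − 3431 = −210 kJ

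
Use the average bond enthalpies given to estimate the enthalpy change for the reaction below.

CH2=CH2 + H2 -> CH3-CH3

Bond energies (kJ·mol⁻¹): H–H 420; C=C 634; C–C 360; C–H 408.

ΔH ≈ −122 kJ

Bonds broken (reactants):
  C–H: 4 × 408 = 1632
  C=C: 1 × 634 = 634
  H–H: 1 × 420 = 420
  Σ(broken) = 2686 kJ
Bonds formed (products):
  C–C: 1 × 360 = 360
  C–H: 6 × 408 = 2448
  Σ(formed) = 2808 kJ
ΔH = Σ(broken) − Σ(formed) = 2686 − 2808 = −122 kJ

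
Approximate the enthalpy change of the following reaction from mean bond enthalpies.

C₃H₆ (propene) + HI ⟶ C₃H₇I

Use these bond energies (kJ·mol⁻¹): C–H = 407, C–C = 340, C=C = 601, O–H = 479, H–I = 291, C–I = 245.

Bonds broken (reactants):
  C–C: 1 × 340 = 340
  C–H: 6 × 407 = 2442
  C=C: 1 × 601 = 601
  H–I: 1 × 291 = 291
  Σ(broken) = 3674 kJ
Bonds formed (products):
  C–C: 2 × 340 = 680
  C–H: 7 × 407 = 2849
  C–I: 1 × 245 = 245
  Σ(formed) = 3774 kJ
ΔH = Σ(broken) − Σ(formed) = 3674 − 3774 = −100 kJ

ΔH ≈ −100 kJ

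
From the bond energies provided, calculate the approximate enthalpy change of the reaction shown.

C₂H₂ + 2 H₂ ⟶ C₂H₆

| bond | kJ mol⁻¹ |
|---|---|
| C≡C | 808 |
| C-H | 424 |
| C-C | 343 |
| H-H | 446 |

ΔH ≈ −339 kJ

Bonds broken (reactants):
  C≡C: 1 × 808 = 808
  C-H: 2 × 424 = 848
  H-H: 2 × 446 = 892
  Σ(broken) = 2548 kJ
Bonds formed (products):
  C-C: 1 × 343 = 343
  C-H: 6 × 424 = 2544
  Σ(formed) = 2887 kJ
ΔH = Σ(broken) − Σ(formed) = 2548 − 2887 = −339 kJ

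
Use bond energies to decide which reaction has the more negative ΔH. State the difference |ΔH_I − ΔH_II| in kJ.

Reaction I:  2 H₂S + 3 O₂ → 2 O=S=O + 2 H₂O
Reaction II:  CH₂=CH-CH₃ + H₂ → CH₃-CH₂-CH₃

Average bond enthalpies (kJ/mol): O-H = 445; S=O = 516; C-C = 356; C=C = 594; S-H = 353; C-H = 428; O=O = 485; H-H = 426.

Reaction I:
  Bonds broken (reactants):
    O=O: 3 × 485 = 1455
    S-H: 4 × 353 = 1412
    Σ(broken) = 2867 kJ
  Bonds formed (products):
    O-H: 4 × 445 = 1780
    S=O: 4 × 516 = 2064
    Σ(formed) = 3844 kJ
  ΔH_I = 2867 − 3844 = −977 kJ
Reaction II:
  Bonds broken (reactants):
    C-C: 1 × 356 = 356
    C-H: 6 × 428 = 2568
    C=C: 1 × 594 = 594
    H-H: 1 × 426 = 426
    Σ(broken) = 3944 kJ
  Bonds formed (products):
    C-C: 2 × 356 = 712
    C-H: 8 × 428 = 3424
    Σ(formed) = 4136 kJ
  ΔH_II = 3944 − 4136 = −192 kJ
ΔH_I − ΔH_II = −785 kJ, so reaction I has the more negative ΔH; |ΔH_I − ΔH_II| = 785 kJ.

Reaction I, by 785 kJ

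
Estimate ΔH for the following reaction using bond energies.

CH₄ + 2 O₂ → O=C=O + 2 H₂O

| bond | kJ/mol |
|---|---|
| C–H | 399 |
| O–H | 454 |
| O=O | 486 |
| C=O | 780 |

ΔH ≈ −808 kJ

Bonds broken (reactants):
  C–H: 4 × 399 = 1596
  O=O: 2 × 486 = 972
  Σ(broken) = 2568 kJ
Bonds formed (products):
  C=O: 2 × 780 = 1560
  O–H: 4 × 454 = 1816
  Σ(formed) = 3376 kJ
ΔH = Σ(broken) − Σ(formed) = 2568 − 3376 = −808 kJ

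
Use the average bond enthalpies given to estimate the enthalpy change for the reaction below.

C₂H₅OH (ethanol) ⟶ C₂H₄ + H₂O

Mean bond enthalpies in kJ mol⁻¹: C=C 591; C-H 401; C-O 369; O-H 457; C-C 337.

Bonds broken (reactants):
  C-C: 1 × 337 = 337
  C-H: 5 × 401 = 2005
  C-O: 1 × 369 = 369
  O-H: 1 × 457 = 457
  Σ(broken) = 3168 kJ
Bonds formed (products):
  C-H: 4 × 401 = 1604
  C=C: 1 × 591 = 591
  O-H: 2 × 457 = 914
  Σ(formed) = 3109 kJ
ΔH = Σ(broken) − Σ(formed) = 3168 − 3109 = +59 kJ

ΔH ≈ +59 kJ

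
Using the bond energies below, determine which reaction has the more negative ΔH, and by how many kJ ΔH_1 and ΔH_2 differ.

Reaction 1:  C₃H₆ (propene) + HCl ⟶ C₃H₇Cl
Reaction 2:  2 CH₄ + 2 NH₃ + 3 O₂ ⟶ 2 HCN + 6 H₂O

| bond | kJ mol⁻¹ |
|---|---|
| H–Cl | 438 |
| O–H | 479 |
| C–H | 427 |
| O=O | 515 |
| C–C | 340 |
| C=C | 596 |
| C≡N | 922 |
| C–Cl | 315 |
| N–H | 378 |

Reaction 1:
  Bonds broken (reactants):
    C–C: 1 × 340 = 340
    C–H: 6 × 427 = 2562
    C=C: 1 × 596 = 596
    H–Cl: 1 × 438 = 438
    Σ(broken) = 3936 kJ
  Bonds formed (products):
    C–C: 2 × 340 = 680
    C–Cl: 1 × 315 = 315
    C–H: 7 × 427 = 2989
    Σ(formed) = 3984 kJ
  ΔH_1 = 3936 − 3984 = −48 kJ
Reaction 2:
  Bonds broken (reactants):
    C–H: 8 × 427 = 3416
    N–H: 6 × 378 = 2268
    O=O: 3 × 515 = 1545
    Σ(broken) = 7229 kJ
  Bonds formed (products):
    C≡N: 2 × 922 = 1844
    C–H: 2 × 427 = 854
    O–H: 12 × 479 = 5748
    Σ(formed) = 8446 kJ
  ΔH_2 = 7229 − 8446 = −1217 kJ
ΔH_1 − ΔH_2 = +1169 kJ, so reaction 2 has the more negative ΔH; |ΔH_1 − ΔH_2| = 1169 kJ.

Reaction 2, by 1169 kJ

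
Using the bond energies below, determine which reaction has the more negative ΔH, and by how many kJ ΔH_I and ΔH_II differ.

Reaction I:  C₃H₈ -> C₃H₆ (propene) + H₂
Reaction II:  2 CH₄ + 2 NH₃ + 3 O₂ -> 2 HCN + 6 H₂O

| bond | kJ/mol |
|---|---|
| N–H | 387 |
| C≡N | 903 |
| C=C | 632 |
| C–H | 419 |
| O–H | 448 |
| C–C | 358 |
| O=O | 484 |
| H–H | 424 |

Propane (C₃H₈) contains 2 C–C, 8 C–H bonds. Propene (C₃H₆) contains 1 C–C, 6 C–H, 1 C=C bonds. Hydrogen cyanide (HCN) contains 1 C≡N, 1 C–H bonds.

Reaction II, by 1034 kJ

Reaction I:
  Bonds broken (reactants):
    C–C: 2 × 358 = 716
    C–H: 8 × 419 = 3352
    Σ(broken) = 4068 kJ
  Bonds formed (products):
    C–C: 1 × 358 = 358
    C–H: 6 × 419 = 2514
    C=C: 1 × 632 = 632
    H–H: 1 × 424 = 424
    Σ(formed) = 3928 kJ
  ΔH_I = 4068 − 3928 = +140 kJ
Reaction II:
  Bonds broken (reactants):
    C–H: 8 × 419 = 3352
    N–H: 6 × 387 = 2322
    O=O: 3 × 484 = 1452
    Σ(broken) = 7126 kJ
  Bonds formed (products):
    C≡N: 2 × 903 = 1806
    C–H: 2 × 419 = 838
    O–H: 12 × 448 = 5376
    Σ(formed) = 8020 kJ
  ΔH_II = 7126 − 8020 = −894 kJ
ΔH_I − ΔH_II = +1034 kJ, so reaction II has the more negative ΔH; |ΔH_I − ΔH_II| = 1034 kJ.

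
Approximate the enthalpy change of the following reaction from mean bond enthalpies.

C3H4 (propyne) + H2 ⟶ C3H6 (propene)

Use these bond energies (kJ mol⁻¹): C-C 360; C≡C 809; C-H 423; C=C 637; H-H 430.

ΔH ≈ −244 kJ

Bonds broken (reactants):
  C≡C: 1 × 809 = 809
  C-C: 1 × 360 = 360
  C-H: 4 × 423 = 1692
  H-H: 1 × 430 = 430
  Σ(broken) = 3291 kJ
Bonds formed (products):
  C-C: 1 × 360 = 360
  C-H: 6 × 423 = 2538
  C=C: 1 × 637 = 637
  Σ(formed) = 3535 kJ
ΔH = Σ(broken) − Σ(formed) = 3291 − 3535 = −244 kJ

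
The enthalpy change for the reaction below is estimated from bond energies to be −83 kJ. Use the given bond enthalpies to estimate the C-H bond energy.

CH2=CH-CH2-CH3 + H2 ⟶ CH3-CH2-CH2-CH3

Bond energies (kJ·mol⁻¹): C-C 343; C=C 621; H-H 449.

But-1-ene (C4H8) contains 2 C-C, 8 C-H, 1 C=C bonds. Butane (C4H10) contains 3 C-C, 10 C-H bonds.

Let D be the C-H bond energy.
Σ(broken) = 2×343 + 8×D + 1×621 + 1×449 = 1756 + 8D
Σ(formed) = 3×343 + 10×D = 1029 + 10D
ΔH = Σ(broken) − Σ(formed) = (1756 + 8D) − (1029 + 10D) = +727 − 2D
Setting this equal to −83 kJ gives 2D = 810, so D = 405 kJ/mol.

D(C-H) ≈ 405 kJ/mol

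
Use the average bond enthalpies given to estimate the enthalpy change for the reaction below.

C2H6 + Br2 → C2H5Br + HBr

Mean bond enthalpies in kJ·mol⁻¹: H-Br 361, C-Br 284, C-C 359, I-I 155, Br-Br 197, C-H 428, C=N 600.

Bonds broken (reactants):
  Br-Br: 1 × 197 = 197
  C-C: 1 × 359 = 359
  C-H: 6 × 428 = 2568
  Σ(broken) = 3124 kJ
Bonds formed (products):
  C-Br: 1 × 284 = 284
  C-C: 1 × 359 = 359
  C-H: 5 × 428 = 2140
  H-Br: 1 × 361 = 361
  Σ(formed) = 3144 kJ
ΔH = Σ(broken) − Σ(formed) = 3124 − 3144 = −20 kJ

ΔH ≈ −20 kJ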